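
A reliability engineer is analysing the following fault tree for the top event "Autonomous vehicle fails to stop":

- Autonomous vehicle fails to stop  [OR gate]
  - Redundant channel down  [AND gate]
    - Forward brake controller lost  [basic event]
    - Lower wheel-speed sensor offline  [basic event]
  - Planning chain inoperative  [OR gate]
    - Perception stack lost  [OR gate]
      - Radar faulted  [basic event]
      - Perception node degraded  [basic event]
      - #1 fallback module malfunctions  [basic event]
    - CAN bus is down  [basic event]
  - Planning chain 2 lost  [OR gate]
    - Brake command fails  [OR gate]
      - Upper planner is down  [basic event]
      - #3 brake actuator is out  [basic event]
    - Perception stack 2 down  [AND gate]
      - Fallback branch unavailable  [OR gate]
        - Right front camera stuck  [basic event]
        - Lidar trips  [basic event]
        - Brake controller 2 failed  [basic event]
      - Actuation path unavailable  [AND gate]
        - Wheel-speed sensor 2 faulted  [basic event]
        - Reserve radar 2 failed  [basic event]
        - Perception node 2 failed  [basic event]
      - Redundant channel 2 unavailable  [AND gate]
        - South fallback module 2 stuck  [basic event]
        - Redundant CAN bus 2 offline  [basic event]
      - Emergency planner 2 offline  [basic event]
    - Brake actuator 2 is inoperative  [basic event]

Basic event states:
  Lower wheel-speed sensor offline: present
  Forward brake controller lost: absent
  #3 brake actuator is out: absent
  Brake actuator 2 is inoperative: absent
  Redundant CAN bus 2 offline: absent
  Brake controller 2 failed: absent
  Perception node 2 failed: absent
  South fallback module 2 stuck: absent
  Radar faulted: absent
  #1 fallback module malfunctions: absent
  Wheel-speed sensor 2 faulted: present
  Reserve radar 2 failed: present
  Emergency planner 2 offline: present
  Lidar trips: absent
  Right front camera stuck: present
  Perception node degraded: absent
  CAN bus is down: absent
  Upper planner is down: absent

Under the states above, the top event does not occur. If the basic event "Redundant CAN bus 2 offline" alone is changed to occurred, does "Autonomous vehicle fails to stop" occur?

No

Counterfactual: set "Redundant CAN bus 2 offline" to occurred.
Redundant channel down [AND]: Forward brake controller lost=not, Lower wheel-speed sensor offline=occurs → not all inputs occur → does not occur.
Perception stack lost [OR]: Radar faulted=not, Perception node degraded=not, #1 fallback module malfunctions=not → no input occurs → does not occur.
Planning chain inoperative [OR]: Perception stack lost=not, CAN bus is down=not → no input occurs → does not occur.
Brake command fails [OR]: Upper planner is down=not, #3 brake actuator is out=not → no input occurs → does not occur.
Fallback branch unavailable [OR]: Right front camera stuck=occurs, Lidar trips=not, Brake controller 2 failed=not → at least one input occurs → occurs.
Actuation path unavailable [AND]: Wheel-speed sensor 2 faulted=occurs, Reserve radar 2 failed=occurs, Perception node 2 failed=not → not all inputs occur → does not occur.
Redundant channel 2 unavailable [AND]: South fallback module 2 stuck=not, Redundant CAN bus 2 offline=occurs → not all inputs occur → does not occur.
Perception stack 2 down [AND]: Fallback branch unavailable=occurs, Actuation path unavailable=not, Redundant channel 2 unavailable=not, Emergency planner 2 offline=occurs → not all inputs occur → does not occur.
Planning chain 2 lost [OR]: Brake command fails=not, Perception stack 2 down=not, Brake actuator 2 is inoperative=not → no input occurs → does not occur.
Autonomous vehicle fails to stop [OR]: Redundant channel down=not, Planning chain inoperative=not, Planning chain 2 lost=not → no input occurs → does not occur.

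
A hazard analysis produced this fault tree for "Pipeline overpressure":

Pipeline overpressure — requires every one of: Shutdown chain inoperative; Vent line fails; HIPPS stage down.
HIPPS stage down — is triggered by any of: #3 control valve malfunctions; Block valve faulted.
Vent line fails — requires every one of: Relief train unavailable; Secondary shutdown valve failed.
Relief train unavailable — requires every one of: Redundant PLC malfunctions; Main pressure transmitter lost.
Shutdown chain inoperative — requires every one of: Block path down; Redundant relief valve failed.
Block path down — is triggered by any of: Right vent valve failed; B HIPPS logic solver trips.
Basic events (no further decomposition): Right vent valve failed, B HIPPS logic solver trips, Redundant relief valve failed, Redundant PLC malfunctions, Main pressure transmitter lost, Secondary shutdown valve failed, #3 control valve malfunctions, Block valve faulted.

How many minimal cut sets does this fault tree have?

Block path down [OR]: union of children's cut sets → 2 cut set(s).
Shutdown chain inoperative [AND]: one cut set from each child combined → 2 × 1 = 2 cut set(s).
Relief train unavailable [AND]: one cut set from each child combined → 1 × 1 = 1 cut set(s).
Vent line fails [AND]: one cut set from each child combined → 1 × 1 = 1 cut set(s).
HIPPS stage down [OR]: union of children's cut sets → 2 cut set(s).
Pipeline overpressure [AND]: one cut set from each child combined → 2 × 1 × 2 = 4 cut set(s).
Minimal cut sets: {#3 control valve malfunctions, Main pressure transmitter lost, Redundant PLC malfunctions, Redundant relief valve failed, Right vent valve failed, Secondary shutdown valve failed}; {Block valve faulted, Main pressure transmitter lost, Redundant PLC malfunctions, Redundant relief valve failed, Right vent valve failed, Secondary shutdown valve failed}; {#3 control valve malfunctions, B HIPPS logic solver trips, Main pressure transmitter lost, Redundant PLC malfunctions, Redundant relief valve failed, Secondary shutdown valve failed}; {B HIPPS logic solver trips, Block valve faulted, Main pressure transmitter lost, Redundant PLC malfunctions, Redundant relief valve failed, Secondary shutdown valve failed}.

4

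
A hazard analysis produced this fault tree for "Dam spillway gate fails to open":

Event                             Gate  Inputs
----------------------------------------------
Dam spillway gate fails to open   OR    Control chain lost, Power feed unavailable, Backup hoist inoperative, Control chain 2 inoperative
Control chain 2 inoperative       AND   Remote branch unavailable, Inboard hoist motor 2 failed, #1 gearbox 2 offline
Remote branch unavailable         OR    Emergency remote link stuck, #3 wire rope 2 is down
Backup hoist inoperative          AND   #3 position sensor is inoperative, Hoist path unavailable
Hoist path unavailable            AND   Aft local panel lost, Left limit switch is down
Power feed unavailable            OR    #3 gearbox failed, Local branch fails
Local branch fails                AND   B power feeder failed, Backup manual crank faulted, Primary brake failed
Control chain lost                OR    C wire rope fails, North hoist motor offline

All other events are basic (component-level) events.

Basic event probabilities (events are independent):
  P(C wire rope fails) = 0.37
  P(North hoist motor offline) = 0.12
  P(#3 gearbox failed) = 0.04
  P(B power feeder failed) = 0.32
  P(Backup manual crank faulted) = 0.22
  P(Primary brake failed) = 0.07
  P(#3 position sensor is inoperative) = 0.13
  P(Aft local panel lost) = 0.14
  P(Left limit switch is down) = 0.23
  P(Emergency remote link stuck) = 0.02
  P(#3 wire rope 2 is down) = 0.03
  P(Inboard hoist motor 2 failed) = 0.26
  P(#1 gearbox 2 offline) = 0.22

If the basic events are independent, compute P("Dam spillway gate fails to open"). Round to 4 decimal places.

P(Control chain lost) [OR] = 1 − (1−0.37) × (1−0.12) = 0.445600
P(Local branch fails) [AND] = 0.32 × 0.22 × 0.07 = 0.004928
P(Power feed unavailable) [OR] = 1 − (1−0.04) × (1−0.004928) = 0.044731
P(Hoist path unavailable) [AND] = 0.14 × 0.23 = 0.032200
P(Backup hoist inoperative) [AND] = 0.13 × 0.032200 = 0.004186
P(Remote branch unavailable) [OR] = 1 − (1−0.02) × (1−0.03) = 0.049400
P(Control chain 2 inoperative) [AND] = 0.049400 × 0.26 × 0.22 = 0.002826
P(Dam spillway gate fails to open) [OR] = 1 − (1−0.445600) × (1−0.044731) × (1−0.004186) × (1−0.002826) = 0.474106
Rounded to 4 decimal places: P(Dam spillway gate fails to open) ≈ 0.4741.

0.4741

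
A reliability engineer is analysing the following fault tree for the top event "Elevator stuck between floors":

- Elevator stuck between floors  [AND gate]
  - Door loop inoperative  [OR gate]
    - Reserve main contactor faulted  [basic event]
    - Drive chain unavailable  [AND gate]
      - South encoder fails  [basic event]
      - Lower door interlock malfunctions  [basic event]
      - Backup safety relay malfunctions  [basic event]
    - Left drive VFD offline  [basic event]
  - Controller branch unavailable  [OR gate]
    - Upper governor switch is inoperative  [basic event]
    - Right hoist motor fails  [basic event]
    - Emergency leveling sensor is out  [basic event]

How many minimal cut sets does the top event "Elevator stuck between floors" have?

Drive chain unavailable [AND]: one cut set from each child combined → 1 × 1 × 1 = 1 cut set(s).
Door loop inoperative [OR]: union of children's cut sets → 3 cut set(s).
Controller branch unavailable [OR]: union of children's cut sets → 3 cut set(s).
Elevator stuck between floors [AND]: one cut set from each child combined → 3 × 3 = 9 cut set(s).
Minimal cut sets: {Reserve main contactor faulted, Upper governor switch is inoperative}; {Reserve main contactor faulted, Right hoist motor fails}; {Emergency leveling sensor is out, Reserve main contactor faulted}; {Backup safety relay malfunctions, Lower door interlock malfunctions, South encoder fails, Upper governor switch is inoperative}; {Backup safety relay malfunctions, Lower door interlock malfunctions, Right hoist motor fails, South encoder fails}; {Backup safety relay malfunctions, Emergency leveling sensor is out, Lower door interlock malfunctions, South encoder fails}; {Left drive VFD offline, Upper governor switch is inoperative}; {Left drive VFD offline, Right hoist motor fails}; {Emergency leveling sensor is out, Left drive VFD offline}.

9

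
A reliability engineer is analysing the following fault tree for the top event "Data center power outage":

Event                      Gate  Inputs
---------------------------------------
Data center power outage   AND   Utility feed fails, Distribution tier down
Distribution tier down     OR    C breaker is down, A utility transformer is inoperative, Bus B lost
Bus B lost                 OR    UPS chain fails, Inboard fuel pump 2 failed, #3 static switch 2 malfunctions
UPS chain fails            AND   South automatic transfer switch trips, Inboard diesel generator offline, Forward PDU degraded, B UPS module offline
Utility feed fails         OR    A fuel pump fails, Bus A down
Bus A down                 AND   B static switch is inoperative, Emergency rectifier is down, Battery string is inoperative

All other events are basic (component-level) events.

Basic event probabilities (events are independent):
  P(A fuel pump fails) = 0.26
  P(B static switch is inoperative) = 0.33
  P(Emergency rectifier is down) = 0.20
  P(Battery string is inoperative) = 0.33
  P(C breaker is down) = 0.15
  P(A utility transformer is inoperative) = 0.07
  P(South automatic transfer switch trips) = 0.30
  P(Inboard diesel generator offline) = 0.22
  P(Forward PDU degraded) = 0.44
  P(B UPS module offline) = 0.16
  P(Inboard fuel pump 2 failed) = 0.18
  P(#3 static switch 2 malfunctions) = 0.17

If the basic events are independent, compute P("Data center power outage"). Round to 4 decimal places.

P(Bus A down) [AND] = 0.33 × 0.20 × 0.33 = 0.021780
P(Utility feed fails) [OR] = 1 − (1−0.26) × (1−0.021780) = 0.276117
P(UPS chain fails) [AND] = 0.30 × 0.22 × 0.44 × 0.16 = 0.004646
P(Bus B lost) [OR] = 1 − (1−0.004646) × (1−0.18) × (1−0.17) = 0.322562
P(Distribution tier down) [OR] = 1 − (1−0.15) × (1−0.07) × (1−0.322562) = 0.464485
P(Data center power outage) [AND] = 0.276117 × 0.464485 = 0.128252
Rounded to 4 decimal places: P(Data center power outage) ≈ 0.1283.

0.1283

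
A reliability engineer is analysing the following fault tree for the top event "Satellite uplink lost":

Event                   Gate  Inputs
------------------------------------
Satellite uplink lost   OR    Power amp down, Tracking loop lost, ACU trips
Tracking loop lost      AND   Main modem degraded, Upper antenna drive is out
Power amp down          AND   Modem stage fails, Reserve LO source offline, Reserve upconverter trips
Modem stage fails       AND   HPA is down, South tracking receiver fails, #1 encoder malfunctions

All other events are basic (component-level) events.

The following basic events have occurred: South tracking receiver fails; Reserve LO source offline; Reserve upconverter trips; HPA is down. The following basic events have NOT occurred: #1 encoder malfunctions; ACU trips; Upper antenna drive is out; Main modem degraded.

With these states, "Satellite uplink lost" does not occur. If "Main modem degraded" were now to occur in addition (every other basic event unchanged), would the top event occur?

No

Counterfactual: set "Main modem degraded" to occurred.
Modem stage fails [AND]: HPA is down=occurs, South tracking receiver fails=occurs, #1 encoder malfunctions=not → not all inputs occur → does not occur.
Power amp down [AND]: Modem stage fails=not, Reserve LO source offline=occurs, Reserve upconverter trips=occurs → not all inputs occur → does not occur.
Tracking loop lost [AND]: Main modem degraded=occurs, Upper antenna drive is out=not → not all inputs occur → does not occur.
Satellite uplink lost [OR]: Power amp down=not, Tracking loop lost=not, ACU trips=not → no input occurs → does not occur.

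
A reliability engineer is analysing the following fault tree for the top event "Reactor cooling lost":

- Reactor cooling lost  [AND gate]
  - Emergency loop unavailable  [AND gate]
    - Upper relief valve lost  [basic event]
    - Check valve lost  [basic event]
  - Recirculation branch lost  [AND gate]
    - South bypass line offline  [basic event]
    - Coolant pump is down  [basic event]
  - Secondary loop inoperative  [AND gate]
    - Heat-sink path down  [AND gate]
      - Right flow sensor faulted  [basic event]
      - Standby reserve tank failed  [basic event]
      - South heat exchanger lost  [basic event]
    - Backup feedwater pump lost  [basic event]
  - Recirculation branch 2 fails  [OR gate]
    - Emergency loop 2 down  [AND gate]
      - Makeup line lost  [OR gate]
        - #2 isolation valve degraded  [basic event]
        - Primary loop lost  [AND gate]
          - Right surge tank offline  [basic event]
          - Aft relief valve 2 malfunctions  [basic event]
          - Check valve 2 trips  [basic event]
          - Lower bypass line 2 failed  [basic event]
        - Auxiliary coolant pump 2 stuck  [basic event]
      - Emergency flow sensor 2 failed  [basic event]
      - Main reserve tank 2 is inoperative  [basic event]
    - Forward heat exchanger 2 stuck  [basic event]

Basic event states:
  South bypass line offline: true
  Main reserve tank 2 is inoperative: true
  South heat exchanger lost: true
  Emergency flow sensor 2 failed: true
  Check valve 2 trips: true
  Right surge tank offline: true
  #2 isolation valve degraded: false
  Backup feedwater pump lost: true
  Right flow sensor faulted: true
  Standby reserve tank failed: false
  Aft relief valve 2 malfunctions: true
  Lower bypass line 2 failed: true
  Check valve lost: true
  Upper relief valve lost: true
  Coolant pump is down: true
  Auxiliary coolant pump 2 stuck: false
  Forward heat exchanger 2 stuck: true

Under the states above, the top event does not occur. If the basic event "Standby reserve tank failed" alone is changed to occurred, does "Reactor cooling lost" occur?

Counterfactual: set "Standby reserve tank failed" to occurred.
Emergency loop unavailable [AND]: Upper relief valve lost=occurs, Check valve lost=occurs → all inputs occur → occurs.
Recirculation branch lost [AND]: South bypass line offline=occurs, Coolant pump is down=occurs → all inputs occur → occurs.
Heat-sink path down [AND]: Right flow sensor faulted=occurs, Standby reserve tank failed=occurs, South heat exchanger lost=occurs → all inputs occur → occurs.
Secondary loop inoperative [AND]: Heat-sink path down=occurs, Backup feedwater pump lost=occurs → all inputs occur → occurs.
Primary loop lost [AND]: Right surge tank offline=occurs, Aft relief valve 2 malfunctions=occurs, Check valve 2 trips=occurs, Lower bypass line 2 failed=occurs → all inputs occur → occurs.
Makeup line lost [OR]: #2 isolation valve degraded=not, Primary loop lost=occurs, Auxiliary coolant pump 2 stuck=not → at least one input occurs → occurs.
Emergency loop 2 down [AND]: Makeup line lost=occurs, Emergency flow sensor 2 failed=occurs, Main reserve tank 2 is inoperative=occurs → all inputs occur → occurs.
Recirculation branch 2 fails [OR]: Emergency loop 2 down=occurs, Forward heat exchanger 2 stuck=occurs → at least one input occurs → occurs.
Reactor cooling lost [AND]: Emergency loop unavailable=occurs, Recirculation branch lost=occurs, Secondary loop inoperative=occurs, Recirculation branch 2 fails=occurs → all inputs occur → occurs.

Yes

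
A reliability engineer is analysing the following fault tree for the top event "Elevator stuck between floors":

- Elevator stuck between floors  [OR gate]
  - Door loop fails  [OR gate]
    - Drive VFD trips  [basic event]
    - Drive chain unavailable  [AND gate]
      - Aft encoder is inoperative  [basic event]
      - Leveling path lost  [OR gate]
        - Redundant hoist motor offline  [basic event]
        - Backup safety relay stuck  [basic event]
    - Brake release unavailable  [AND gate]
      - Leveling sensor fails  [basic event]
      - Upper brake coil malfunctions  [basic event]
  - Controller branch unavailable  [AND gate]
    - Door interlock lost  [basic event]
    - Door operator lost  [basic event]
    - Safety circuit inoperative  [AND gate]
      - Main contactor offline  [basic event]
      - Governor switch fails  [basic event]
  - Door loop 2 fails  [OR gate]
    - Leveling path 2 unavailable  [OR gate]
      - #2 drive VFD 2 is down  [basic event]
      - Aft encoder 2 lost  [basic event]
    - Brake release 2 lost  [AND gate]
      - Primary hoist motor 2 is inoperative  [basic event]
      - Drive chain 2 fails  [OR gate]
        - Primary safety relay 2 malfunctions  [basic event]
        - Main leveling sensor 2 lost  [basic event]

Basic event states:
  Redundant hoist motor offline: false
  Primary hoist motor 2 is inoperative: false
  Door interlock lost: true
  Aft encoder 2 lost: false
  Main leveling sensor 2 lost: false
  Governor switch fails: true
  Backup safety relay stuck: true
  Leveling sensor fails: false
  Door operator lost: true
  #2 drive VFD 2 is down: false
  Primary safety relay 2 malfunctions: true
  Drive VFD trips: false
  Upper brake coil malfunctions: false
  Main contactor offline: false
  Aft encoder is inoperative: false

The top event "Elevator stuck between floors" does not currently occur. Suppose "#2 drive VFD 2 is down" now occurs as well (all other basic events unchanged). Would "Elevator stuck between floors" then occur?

Yes

Counterfactual: set "#2 drive VFD 2 is down" to occurred.
Leveling path lost [OR]: Redundant hoist motor offline=not, Backup safety relay stuck=occurs → at least one input occurs → occurs.
Drive chain unavailable [AND]: Aft encoder is inoperative=not, Leveling path lost=occurs → not all inputs occur → does not occur.
Brake release unavailable [AND]: Leveling sensor fails=not, Upper brake coil malfunctions=not → not all inputs occur → does not occur.
Door loop fails [OR]: Drive VFD trips=not, Drive chain unavailable=not, Brake release unavailable=not → no input occurs → does not occur.
Safety circuit inoperative [AND]: Main contactor offline=not, Governor switch fails=occurs → not all inputs occur → does not occur.
Controller branch unavailable [AND]: Door interlock lost=occurs, Door operator lost=occurs, Safety circuit inoperative=not → not all inputs occur → does not occur.
Leveling path 2 unavailable [OR]: #2 drive VFD 2 is down=occurs, Aft encoder 2 lost=not → at least one input occurs → occurs.
Drive chain 2 fails [OR]: Primary safety relay 2 malfunctions=occurs, Main leveling sensor 2 lost=not → at least one input occurs → occurs.
Brake release 2 lost [AND]: Primary hoist motor 2 is inoperative=not, Drive chain 2 fails=occurs → not all inputs occur → does not occur.
Door loop 2 fails [OR]: Leveling path 2 unavailable=occurs, Brake release 2 lost=not → at least one input occurs → occurs.
Elevator stuck between floors [OR]: Door loop fails=not, Controller branch unavailable=not, Door loop 2 fails=occurs → at least one input occurs → occurs.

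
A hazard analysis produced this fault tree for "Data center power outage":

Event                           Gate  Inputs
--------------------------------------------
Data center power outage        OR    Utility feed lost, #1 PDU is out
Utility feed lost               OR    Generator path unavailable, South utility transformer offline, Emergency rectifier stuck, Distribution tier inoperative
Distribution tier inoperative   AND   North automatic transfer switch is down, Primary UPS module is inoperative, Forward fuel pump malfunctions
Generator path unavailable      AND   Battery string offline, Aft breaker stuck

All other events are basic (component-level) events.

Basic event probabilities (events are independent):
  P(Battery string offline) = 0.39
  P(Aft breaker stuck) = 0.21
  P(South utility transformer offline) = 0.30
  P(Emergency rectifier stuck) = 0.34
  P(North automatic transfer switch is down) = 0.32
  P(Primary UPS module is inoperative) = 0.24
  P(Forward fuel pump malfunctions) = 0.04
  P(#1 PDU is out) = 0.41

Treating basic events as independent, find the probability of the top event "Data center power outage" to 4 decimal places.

0.7505

P(Generator path unavailable) [AND] = 0.39 × 0.21 = 0.081900
P(Distribution tier inoperative) [AND] = 0.32 × 0.24 × 0.04 = 0.003072
P(Utility feed lost) [OR] = 1 − (1−0.081900) × (1−0.30) × (1−0.34) × (1−0.003072) = 0.577141
P(Data center power outage) [OR] = 1 − (1−0.577141) × (1−0.41) = 0.750513
Rounded to 4 decimal places: P(Data center power outage) ≈ 0.7505.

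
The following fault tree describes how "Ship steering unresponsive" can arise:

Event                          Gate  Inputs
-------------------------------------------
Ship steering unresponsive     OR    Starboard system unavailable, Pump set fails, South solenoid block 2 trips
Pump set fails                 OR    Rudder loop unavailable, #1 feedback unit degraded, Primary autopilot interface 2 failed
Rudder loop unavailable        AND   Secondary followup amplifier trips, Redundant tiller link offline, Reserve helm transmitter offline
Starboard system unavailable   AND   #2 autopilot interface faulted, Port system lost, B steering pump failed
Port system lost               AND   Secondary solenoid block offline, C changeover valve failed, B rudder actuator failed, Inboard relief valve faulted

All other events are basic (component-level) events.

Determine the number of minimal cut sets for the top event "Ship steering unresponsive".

5

Port system lost [AND]: one cut set from each child combined → 1 × 1 × 1 × 1 = 1 cut set(s).
Starboard system unavailable [AND]: one cut set from each child combined → 1 × 1 × 1 = 1 cut set(s).
Rudder loop unavailable [AND]: one cut set from each child combined → 1 × 1 × 1 = 1 cut set(s).
Pump set fails [OR]: union of children's cut sets → 3 cut set(s).
Ship steering unresponsive [OR]: union of children's cut sets → 5 cut set(s).
Minimal cut sets: {#2 autopilot interface faulted, B rudder actuator failed, B steering pump failed, C changeover valve failed, Inboard relief valve faulted, Secondary solenoid block offline}; {Redundant tiller link offline, Reserve helm transmitter offline, Secondary followup amplifier trips}; {#1 feedback unit degraded}; {Primary autopilot interface 2 failed}; {South solenoid block 2 trips}.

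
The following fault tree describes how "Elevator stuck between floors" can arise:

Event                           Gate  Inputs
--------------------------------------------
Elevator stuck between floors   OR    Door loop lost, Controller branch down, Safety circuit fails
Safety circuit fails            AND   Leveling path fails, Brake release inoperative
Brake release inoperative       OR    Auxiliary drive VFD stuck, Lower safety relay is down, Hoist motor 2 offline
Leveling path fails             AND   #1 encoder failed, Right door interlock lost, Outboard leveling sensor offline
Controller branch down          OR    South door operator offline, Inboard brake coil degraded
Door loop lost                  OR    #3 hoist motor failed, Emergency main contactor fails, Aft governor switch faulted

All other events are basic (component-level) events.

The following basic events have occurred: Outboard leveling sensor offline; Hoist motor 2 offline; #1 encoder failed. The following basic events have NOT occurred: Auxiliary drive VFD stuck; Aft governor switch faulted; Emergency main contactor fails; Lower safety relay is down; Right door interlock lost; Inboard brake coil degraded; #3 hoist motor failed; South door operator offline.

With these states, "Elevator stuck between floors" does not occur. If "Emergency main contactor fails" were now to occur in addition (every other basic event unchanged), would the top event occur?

Counterfactual: set "Emergency main contactor fails" to occurred.
Door loop lost [OR]: #3 hoist motor failed=not, Emergency main contactor fails=occurs, Aft governor switch faulted=not → at least one input occurs → occurs.
Controller branch down [OR]: South door operator offline=not, Inboard brake coil degraded=not → no input occurs → does not occur.
Leveling path fails [AND]: #1 encoder failed=occurs, Right door interlock lost=not, Outboard leveling sensor offline=occurs → not all inputs occur → does not occur.
Brake release inoperative [OR]: Auxiliary drive VFD stuck=not, Lower safety relay is down=not, Hoist motor 2 offline=occurs → at least one input occurs → occurs.
Safety circuit fails [AND]: Leveling path fails=not, Brake release inoperative=occurs → not all inputs occur → does not occur.
Elevator stuck between floors [OR]: Door loop lost=occurs, Controller branch down=not, Safety circuit fails=not → at least one input occurs → occurs.

Yes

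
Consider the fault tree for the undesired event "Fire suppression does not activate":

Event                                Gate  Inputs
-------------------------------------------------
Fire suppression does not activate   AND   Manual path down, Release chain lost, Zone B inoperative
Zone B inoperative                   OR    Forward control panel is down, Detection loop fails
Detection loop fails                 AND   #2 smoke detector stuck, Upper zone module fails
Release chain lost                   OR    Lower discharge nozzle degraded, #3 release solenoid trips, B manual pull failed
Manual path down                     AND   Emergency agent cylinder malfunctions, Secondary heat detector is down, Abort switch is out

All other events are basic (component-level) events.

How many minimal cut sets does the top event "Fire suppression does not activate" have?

6

Manual path down [AND]: one cut set from each child combined → 1 × 1 × 1 = 1 cut set(s).
Release chain lost [OR]: union of children's cut sets → 3 cut set(s).
Detection loop fails [AND]: one cut set from each child combined → 1 × 1 = 1 cut set(s).
Zone B inoperative [OR]: union of children's cut sets → 2 cut set(s).
Fire suppression does not activate [AND]: one cut set from each child combined → 1 × 3 × 2 = 6 cut set(s).
Minimal cut sets: {Abort switch is out, Emergency agent cylinder malfunctions, Forward control panel is down, Lower discharge nozzle degraded, Secondary heat detector is down}; {#2 smoke detector stuck, Abort switch is out, Emergency agent cylinder malfunctions, Lower discharge nozzle degraded, Secondary heat detector is down, Upper zone module fails}; {#3 release solenoid trips, Abort switch is out, Emergency agent cylinder malfunctions, Forward control panel is down, Secondary heat detector is down}; {#2 smoke detector stuck, #3 release solenoid trips, Abort switch is out, Emergency agent cylinder malfunctions, Secondary heat detector is down, Upper zone module fails}; {Abort switch is out, B manual pull failed, Emergency agent cylinder malfunctions, Forward control panel is down, Secondary heat detector is down}; {#2 smoke detector stuck, Abort switch is out, B manual pull failed, Emergency agent cylinder malfunctions, Secondary heat detector is down, Upper zone module fails}.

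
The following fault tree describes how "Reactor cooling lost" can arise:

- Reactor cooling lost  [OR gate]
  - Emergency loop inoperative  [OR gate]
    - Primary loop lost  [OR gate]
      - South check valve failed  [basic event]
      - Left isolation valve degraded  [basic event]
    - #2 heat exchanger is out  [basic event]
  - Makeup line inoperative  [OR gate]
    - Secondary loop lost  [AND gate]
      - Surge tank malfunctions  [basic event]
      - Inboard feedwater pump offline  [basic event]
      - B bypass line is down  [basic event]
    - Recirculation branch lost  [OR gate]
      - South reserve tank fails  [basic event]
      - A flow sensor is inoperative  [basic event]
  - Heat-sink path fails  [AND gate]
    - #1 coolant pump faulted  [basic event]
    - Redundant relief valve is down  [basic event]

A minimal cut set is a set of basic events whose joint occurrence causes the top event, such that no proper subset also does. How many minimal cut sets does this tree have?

7

Primary loop lost [OR]: union of children's cut sets → 2 cut set(s).
Emergency loop inoperative [OR]: union of children's cut sets → 3 cut set(s).
Secondary loop lost [AND]: one cut set from each child combined → 1 × 1 × 1 = 1 cut set(s).
Recirculation branch lost [OR]: union of children's cut sets → 2 cut set(s).
Makeup line inoperative [OR]: union of children's cut sets → 3 cut set(s).
Heat-sink path fails [AND]: one cut set from each child combined → 1 × 1 = 1 cut set(s).
Reactor cooling lost [OR]: union of children's cut sets → 7 cut set(s).
Minimal cut sets: {South check valve failed}; {Left isolation valve degraded}; {#2 heat exchanger is out}; {B bypass line is down, Inboard feedwater pump offline, Surge tank malfunctions}; {South reserve tank fails}; {A flow sensor is inoperative}; {#1 coolant pump faulted, Redundant relief valve is down}.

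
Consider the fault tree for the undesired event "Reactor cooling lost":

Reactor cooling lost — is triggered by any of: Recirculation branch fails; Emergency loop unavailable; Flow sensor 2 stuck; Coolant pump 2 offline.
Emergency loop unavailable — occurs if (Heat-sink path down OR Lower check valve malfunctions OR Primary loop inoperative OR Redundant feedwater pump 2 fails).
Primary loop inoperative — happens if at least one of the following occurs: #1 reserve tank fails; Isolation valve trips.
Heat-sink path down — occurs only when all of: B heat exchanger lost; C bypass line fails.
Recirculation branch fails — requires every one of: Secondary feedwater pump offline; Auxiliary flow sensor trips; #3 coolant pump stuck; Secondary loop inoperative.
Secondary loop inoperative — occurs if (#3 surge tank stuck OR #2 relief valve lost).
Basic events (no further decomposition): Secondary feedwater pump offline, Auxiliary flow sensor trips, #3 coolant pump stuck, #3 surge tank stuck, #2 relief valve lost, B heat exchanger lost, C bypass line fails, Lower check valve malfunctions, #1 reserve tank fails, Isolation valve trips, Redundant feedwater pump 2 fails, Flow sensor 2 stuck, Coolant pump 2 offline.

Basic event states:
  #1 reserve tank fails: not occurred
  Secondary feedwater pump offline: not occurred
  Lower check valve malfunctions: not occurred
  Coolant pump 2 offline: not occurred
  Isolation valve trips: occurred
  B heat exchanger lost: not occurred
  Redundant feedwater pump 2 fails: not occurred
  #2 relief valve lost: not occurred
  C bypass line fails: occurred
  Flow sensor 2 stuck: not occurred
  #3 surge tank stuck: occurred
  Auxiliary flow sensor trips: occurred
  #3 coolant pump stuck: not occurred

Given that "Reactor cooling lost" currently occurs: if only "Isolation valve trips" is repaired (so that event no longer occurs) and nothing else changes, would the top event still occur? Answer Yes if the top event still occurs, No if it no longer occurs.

Counterfactual: set "Isolation valve trips" to not occurred.
Secondary loop inoperative [OR]: #3 surge tank stuck=occurs, #2 relief valve lost=not → at least one input occurs → occurs.
Recirculation branch fails [AND]: Secondary feedwater pump offline=not, Auxiliary flow sensor trips=occurs, #3 coolant pump stuck=not, Secondary loop inoperative=occurs → not all inputs occur → does not occur.
Heat-sink path down [AND]: B heat exchanger lost=not, C bypass line fails=occurs → not all inputs occur → does not occur.
Primary loop inoperative [OR]: #1 reserve tank fails=not, Isolation valve trips=not → no input occurs → does not occur.
Emergency loop unavailable [OR]: Heat-sink path down=not, Lower check valve malfunctions=not, Primary loop inoperative=not, Redundant feedwater pump 2 fails=not → no input occurs → does not occur.
Reactor cooling lost [OR]: Recirculation branch fails=not, Emergency loop unavailable=not, Flow sensor 2 stuck=not, Coolant pump 2 offline=not → no input occurs → does not occur.

No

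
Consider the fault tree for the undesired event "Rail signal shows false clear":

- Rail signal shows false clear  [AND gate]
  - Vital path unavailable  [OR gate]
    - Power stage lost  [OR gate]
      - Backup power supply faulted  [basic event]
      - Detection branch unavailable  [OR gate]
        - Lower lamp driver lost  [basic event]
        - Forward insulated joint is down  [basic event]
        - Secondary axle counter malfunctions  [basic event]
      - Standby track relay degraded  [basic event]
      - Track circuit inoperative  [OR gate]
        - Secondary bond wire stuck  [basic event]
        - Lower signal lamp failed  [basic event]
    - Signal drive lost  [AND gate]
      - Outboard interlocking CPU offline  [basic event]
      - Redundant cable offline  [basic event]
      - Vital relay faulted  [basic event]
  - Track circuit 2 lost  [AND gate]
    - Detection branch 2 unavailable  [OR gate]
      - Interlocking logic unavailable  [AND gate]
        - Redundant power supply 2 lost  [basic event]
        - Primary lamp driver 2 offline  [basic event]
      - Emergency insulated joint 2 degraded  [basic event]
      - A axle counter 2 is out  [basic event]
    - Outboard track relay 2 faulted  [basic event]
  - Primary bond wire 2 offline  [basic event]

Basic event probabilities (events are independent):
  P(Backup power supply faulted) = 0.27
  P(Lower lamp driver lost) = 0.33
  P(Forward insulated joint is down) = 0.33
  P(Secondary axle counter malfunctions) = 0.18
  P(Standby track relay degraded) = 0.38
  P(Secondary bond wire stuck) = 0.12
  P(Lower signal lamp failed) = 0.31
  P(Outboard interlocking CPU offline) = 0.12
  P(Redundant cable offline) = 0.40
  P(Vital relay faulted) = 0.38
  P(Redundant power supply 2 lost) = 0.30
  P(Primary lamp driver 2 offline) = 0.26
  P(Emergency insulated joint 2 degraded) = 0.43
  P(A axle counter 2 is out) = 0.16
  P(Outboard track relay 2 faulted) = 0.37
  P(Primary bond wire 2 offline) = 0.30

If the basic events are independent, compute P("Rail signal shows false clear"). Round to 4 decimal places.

P(Detection branch unavailable) [OR] = 1 − (1−0.33) × (1−0.33) × (1−0.18) = 0.631902
P(Track circuit inoperative) [OR] = 1 − (1−0.12) × (1−0.31) = 0.392800
P(Power stage lost) [OR] = 1 − (1−0.27) × (1−0.631902) × (1−0.38) × (1−0.392800) = 0.898840
P(Signal drive lost) [AND] = 0.12 × 0.40 × 0.38 = 0.018240
P(Vital path unavailable) [OR] = 1 − (1−0.898840) × (1−0.018240) = 0.900685
P(Interlocking logic unavailable) [AND] = 0.30 × 0.26 = 0.078000
P(Detection branch 2 unavailable) [OR] = 1 − (1−0.078000) × (1−0.43) × (1−0.16) = 0.558546
P(Track circuit 2 lost) [AND] = 0.558546 × 0.37 = 0.206662
P(Rail signal shows false clear) [AND] = 0.900685 × 0.206662 × 0.30 = 0.055841
Rounded to 4 decimal places: P(Rail signal shows false clear) ≈ 0.0558.

0.0558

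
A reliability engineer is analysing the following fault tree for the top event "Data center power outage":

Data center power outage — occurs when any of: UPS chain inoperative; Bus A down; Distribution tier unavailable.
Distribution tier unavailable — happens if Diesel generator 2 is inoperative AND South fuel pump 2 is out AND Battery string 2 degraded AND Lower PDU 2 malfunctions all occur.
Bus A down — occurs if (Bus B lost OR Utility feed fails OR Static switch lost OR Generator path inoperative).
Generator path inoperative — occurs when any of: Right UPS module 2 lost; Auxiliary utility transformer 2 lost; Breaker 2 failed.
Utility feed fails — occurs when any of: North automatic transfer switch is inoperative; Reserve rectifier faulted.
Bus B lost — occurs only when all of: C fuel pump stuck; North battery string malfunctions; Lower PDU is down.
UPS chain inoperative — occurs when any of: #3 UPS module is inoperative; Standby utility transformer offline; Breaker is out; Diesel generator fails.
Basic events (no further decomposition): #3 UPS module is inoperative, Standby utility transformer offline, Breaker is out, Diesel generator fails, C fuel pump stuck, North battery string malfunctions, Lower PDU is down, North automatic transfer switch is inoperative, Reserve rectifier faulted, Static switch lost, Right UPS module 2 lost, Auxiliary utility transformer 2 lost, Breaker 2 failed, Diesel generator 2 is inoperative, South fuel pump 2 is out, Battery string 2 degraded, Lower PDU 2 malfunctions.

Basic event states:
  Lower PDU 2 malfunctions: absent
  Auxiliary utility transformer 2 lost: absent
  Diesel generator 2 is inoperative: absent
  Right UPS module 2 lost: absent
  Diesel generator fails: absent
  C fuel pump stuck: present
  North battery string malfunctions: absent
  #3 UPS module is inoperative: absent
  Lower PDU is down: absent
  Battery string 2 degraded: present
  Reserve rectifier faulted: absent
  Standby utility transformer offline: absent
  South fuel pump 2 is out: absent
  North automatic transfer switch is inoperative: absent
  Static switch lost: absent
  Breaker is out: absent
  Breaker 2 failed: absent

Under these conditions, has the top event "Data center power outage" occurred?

UPS chain inoperative [OR]: #3 UPS module is inoperative=not, Standby utility transformer offline=not, Breaker is out=not, Diesel generator fails=not → no input occurs → does not occur.
Bus B lost [AND]: C fuel pump stuck=occurs, North battery string malfunctions=not, Lower PDU is down=not → not all inputs occur → does not occur.
Utility feed fails [OR]: North automatic transfer switch is inoperative=not, Reserve rectifier faulted=not → no input occurs → does not occur.
Generator path inoperative [OR]: Right UPS module 2 lost=not, Auxiliary utility transformer 2 lost=not, Breaker 2 failed=not → no input occurs → does not occur.
Bus A down [OR]: Bus B lost=not, Utility feed fails=not, Static switch lost=not, Generator path inoperative=not → no input occurs → does not occur.
Distribution tier unavailable [AND]: Diesel generator 2 is inoperative=not, South fuel pump 2 is out=not, Battery string 2 degraded=occurs, Lower PDU 2 malfunctions=not → not all inputs occur → does not occur.
Data center power outage [OR]: UPS chain inoperative=not, Bus A down=not, Distribution tier unavailable=not → no input occurs → does not occur.

No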